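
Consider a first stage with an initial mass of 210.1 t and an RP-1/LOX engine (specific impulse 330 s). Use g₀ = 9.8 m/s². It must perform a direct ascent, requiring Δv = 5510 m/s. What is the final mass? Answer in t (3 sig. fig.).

final mass ≈ 38.2 t

v_e = Isp · g₀ = 330 × 9.8 = 3234.0 m/s.
Rocket equation: m₀/m_f = exp(Δv / v_e) = exp(5510 / 3234.0) = exp(1.7038) = 5.4946.
m_f = m₀ / 5.4946 = 210.1 / 5.4946 = 38.2375 t.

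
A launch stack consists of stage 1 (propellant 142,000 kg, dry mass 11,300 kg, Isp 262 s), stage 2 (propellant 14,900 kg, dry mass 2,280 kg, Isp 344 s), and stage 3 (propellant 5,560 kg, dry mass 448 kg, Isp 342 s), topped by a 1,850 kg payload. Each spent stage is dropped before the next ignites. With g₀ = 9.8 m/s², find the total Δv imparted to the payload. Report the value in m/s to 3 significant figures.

Ignition mass of stage 1 = 142,000+11,300 + 14,900+2,280 + 5,560+448 + 1,850 = 178,338 kg.
Stage 1: m₀ = 178,338 kg, m_f = 178,338 − 142,000 = 36,338 kg; Δv = 262×9.8×ln(4.908) = 2567.6×1.5908 ≈ 4085 m/s.
Stage 2: m₀ = 25,038 kg, m_f = 25,038 − 14,900 = 10,138 kg; Δv = 344×9.8×ln(2.47) = 3371.2×0.9041 ≈ 3048 m/s.
Stage 3: m₀ = 7,858 kg, m_f = 7,858 − 5,560 = 2,298 kg; Δv = 342×9.8×ln(3.419) = 3351.6×1.2295 ≈ 4121 m/s.
Total Δv = 4085 + 3048 + 4121 = 11254 m/s.

Δv ≈ 11300 m/s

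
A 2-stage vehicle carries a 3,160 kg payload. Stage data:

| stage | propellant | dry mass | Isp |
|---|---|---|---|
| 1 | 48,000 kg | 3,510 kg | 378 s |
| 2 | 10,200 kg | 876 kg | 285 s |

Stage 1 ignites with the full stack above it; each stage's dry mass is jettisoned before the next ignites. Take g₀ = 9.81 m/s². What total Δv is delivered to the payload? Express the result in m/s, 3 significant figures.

Δv ≈ 8380 m/s

Ignition mass of stage 1 = 48,000+3,510 + 10,200+876 + 3,160 = 65,746 kg.
Stage 1: m₀ = 65,746 kg, m_f = 65,746 − 48,000 = 17,746 kg; Δv = 378×9.81×ln(3.705) = 3708.2×1.3096 ≈ 4856 m/s.
Stage 2: m₀ = 14,236 kg, m_f = 14,236 − 10,200 = 4,036 kg; Δv = 285×9.81×ln(3.527) = 2795.9×1.2605 ≈ 3524 m/s.
Total Δv = 4856 + 3524 = 8380 m/s.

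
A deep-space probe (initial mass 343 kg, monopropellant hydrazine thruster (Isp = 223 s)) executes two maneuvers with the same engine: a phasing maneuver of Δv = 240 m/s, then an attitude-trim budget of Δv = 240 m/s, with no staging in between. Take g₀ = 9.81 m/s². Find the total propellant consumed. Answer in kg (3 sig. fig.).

total propellant consumed ≈ 67.6 kg

v_e = Isp · g₀ = 223 × 9.81 = 2187.6 m/s.
After the first burn: m = 343 × exp(−240/2187.6) = 343 × 0.89610 = 307.362 kg.
After the second burn: m = 307.362 × exp(−240/2187.6) = 307.362 × 0.89610 = 275.427 kg.
Total propellant = m₀ − m_final = 343 − 275.427 = 67.573 kg.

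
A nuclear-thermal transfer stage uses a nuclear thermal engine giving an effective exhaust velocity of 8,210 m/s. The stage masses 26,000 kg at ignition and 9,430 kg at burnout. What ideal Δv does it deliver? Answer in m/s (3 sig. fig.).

Δv ≈ 8330 m/s

By the Tsiolkovsky rocket equation, Δv = v_e · ln(m₀/m_f) = 8210.0 × ln(2.757) = 8210.0 × 1.0142 ≈ 8326.6 m/s.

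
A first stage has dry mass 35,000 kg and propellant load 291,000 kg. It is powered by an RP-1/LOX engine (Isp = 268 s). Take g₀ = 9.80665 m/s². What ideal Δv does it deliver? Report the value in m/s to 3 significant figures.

Δv ≈ 5860 m/s

v_e = Isp · g₀ = 268 × 9.80665 = 2628.2 m/s.
m₀ = m_dry + m_prop = 35,000 + 291,000 = 326,000 kg.
By the Tsiolkovsky rocket equation, Δv = v_e · ln(m₀/m_f) = 2628.2 × ln(9.314) = 2628.2 × 2.2315 ≈ 5864.9 m/s.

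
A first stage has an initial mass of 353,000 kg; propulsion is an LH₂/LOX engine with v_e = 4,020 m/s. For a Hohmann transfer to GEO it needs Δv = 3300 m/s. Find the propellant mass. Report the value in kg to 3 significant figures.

propellant mass ≈ 198000 kg

By the Tsiolkovsky rocket equation, m₀/m_f = exp(Δv / v_e) = exp(3300 / 4020.0) = exp(0.8209) = 2.2725.
m_f = 353,000 / 2.2725 = 155,336 kg, so propellant = m₀ − m_f = 353,000 − 155,336 = 197,664 kg.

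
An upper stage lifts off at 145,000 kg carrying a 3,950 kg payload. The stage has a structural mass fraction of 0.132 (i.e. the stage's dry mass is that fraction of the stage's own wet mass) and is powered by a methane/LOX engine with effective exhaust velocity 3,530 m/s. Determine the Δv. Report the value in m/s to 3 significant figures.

Δv ≈ 6570 m/s

Stage wet mass = m₀ − payload = 145,000 − 3,950 = 141,050 kg.
Stage dry mass = ε × stage wet mass = 0.132 × 141,050 = 18,618.6 kg.
Burnout mass m_f = stage dry + payload = 18,618.6 + 3,950 = 22,568.6 kg.
From the ideal rocket equation, Δv = v_e · ln(145,000/22,568.6) = 3530.0 × ln(6.425) = 3530.0 × 1.8602 ≈ 6566 m/s.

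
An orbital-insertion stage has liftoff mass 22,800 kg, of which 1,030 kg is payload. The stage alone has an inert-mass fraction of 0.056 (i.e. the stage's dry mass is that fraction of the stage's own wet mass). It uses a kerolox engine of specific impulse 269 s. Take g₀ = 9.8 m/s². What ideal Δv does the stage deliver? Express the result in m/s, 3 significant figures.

Stage wet mass = m₀ − payload = 22,800 − 1,030 = 21,770 kg.
Stage dry mass = ε × stage wet mass = 0.056 × 21,770 = 1,219.12 kg.
Burnout mass m_f = stage dry + payload = 1,219.12 + 1,030 = 2,249.12 kg.
v_e = Isp · g₀ = 269 × 9.8 = 2636.2 m/s.
Δv = v_e · ln(22,800/2,249.12) = 2636.2 × ln(10.14) = 2636.2 × 2.3162 ≈ 6106 m/s.

Δv ≈ 6110 m/s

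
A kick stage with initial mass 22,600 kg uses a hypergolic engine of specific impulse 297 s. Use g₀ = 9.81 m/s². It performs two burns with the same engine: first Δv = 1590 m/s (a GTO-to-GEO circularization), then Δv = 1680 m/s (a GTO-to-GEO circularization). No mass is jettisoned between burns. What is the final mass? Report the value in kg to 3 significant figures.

v_e = Isp · g₀ = 297 × 9.81 = 2913.6 m/s.
After the first burn: m = 22600 × exp(−1590/2913.6) = 22600 × 0.57942 = 13,094.9 kg.
After the second burn: m = 13,094.9 × exp(−1680/2913.6) = 13,094.9 × 0.56180 = 7,356.71 kg.

final mass ≈ 7360 kg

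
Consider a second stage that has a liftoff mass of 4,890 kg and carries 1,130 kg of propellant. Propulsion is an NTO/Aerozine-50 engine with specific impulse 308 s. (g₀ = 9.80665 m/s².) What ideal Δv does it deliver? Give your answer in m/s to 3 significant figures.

Δv ≈ 794 m/s

v_e = Isp · g₀ = 308 × 9.80665 = 3020.4 m/s.
m_f = m₀ − m_prop = 4,890 − 1,130 = 3,760 kg.
Using Δv = v_e ln(m₀/m_f): Δv = v_e · ln(m₀/m_f) = 3020.4 × ln(1.301) = 3020.4 × 0.2628 ≈ 793.7 m/s.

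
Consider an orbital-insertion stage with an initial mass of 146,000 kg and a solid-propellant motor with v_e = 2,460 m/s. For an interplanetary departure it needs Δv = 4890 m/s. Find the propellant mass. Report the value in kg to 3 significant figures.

m₀/m_f = exp(Δv / v_e) = exp(4890 / 2460.0) = exp(1.9878) = 7.2995.
m_f = 146,000 / 7.2995 = 20,001.4 kg, so propellant = m₀ − m_f = 146,000 − 20,001.4 = 125,998.6 kg.

propellant mass ≈ 126000 kg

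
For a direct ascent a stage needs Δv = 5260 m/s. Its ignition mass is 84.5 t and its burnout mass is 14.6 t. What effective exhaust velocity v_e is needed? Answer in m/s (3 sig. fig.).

v_e ≈ 3000 m/s

ln(m₀/m_f) = ln(84500/14600) = ln(5.788) = 1.7557.
v_e = Δv / ln(m₀/m_f) = 5260 / 1.7557 = 2995.9 m/s.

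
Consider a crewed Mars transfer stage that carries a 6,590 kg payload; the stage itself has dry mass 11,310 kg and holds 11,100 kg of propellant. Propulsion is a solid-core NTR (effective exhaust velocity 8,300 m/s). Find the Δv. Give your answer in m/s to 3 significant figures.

m₀ = payload + dry + propellant = 6,590 + 11,310 + 11,100 = 29,000 kg.
m_f = payload + dry = 6,590 + 11,310 = 17,900 kg.
Δv = v_e · ln(m₀/m_f) = 8300.0 × ln(1.62) = 8300.0 × 0.4825 ≈ 4004.7 m/s.

Δv ≈ 4000 m/s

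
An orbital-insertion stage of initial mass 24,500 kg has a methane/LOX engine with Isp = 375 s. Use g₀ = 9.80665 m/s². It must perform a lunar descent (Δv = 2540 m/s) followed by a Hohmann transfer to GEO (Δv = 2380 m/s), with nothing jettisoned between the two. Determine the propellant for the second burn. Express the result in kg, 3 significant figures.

v_e = Isp · g₀ = 375 × 9.80665 = 3677.5 m/s.
After the first burn: m = 24500 × exp(−2540/3677.5) = 24500 × 0.50123 = 12,280.1 kg.
After the second burn: m = 12,280.1 × exp(−2380/3677.5) = 12,280.1 × 0.52352 = 6,428.88 kg.
Second-burn propellant = 12,280.1 − 6,428.88 = 5,851.22 kg.

propellant for the second burn ≈ 5850 kg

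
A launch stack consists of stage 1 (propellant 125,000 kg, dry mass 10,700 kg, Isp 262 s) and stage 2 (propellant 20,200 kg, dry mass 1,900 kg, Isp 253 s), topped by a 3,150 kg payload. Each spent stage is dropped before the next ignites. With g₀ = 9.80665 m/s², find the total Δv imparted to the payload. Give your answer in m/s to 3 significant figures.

Δv ≈ 7840 m/s

Ignition mass of stage 1 = 125,000+10,700 + 20,200+1,900 + 3,150 = 160,950 kg.
Stage 1: m₀ = 160,950 kg, m_f = 160,950 − 125,000 = 35,950 kg; Δv = 262×9.80665×ln(4.477) = 2569.3×1.4990 ≈ 3851 m/s.
Stage 2: m₀ = 25,250 kg, m_f = 25,250 − 20,200 = 5,050 kg; Δv = 253×9.80665×ln(5) = 2481.1×1.6094 ≈ 3993 m/s.
Total Δv = 3851 + 3993 = 7844 m/s.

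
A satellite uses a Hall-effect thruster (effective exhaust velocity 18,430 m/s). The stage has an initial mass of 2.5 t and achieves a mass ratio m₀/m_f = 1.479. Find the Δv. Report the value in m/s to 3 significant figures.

Δv ≈ 7210 m/s

Δv = v_e · ln(1.479) = 18430.0 × 0.3914 ≈ 7212.9 m/s.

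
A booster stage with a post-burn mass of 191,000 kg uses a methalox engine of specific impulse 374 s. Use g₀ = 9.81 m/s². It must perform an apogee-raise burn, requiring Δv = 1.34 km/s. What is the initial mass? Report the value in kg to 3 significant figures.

v_e = Isp · g₀ = 374 × 9.81 = 3668.9 m/s.
Rocket equation: m₀/m_f = exp(Δv / v_e) = exp(1340 / 3668.9) = exp(0.3652) = 1.4408.
m₀ = m_f × 1.4408 = 191,000 × 1.4408 = 275,193 kg.

initial mass ≈ 275000 kg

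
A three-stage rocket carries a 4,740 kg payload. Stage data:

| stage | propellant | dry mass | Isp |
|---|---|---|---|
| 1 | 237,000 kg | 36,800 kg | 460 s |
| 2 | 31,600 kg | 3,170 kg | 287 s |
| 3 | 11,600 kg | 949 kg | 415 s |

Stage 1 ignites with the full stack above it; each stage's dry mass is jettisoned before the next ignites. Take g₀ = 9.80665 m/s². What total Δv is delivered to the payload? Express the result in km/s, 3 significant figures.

Δv ≈ 13.0 km/s

Ignition mass of stage 1 = 237,000+36,800 + 31,600+3,170 + 11,600+949 + 4,740 = 325,859 kg.
Stage 1: m₀ = 325,859 kg, m_f = 325,859 − 237,000 = 88,859 kg; Δv = 460×9.80665×ln(3.667) = 4511.1×1.2994 ≈ 5862 m/s.
Stage 2: m₀ = 52,059 kg, m_f = 52,059 − 31,600 = 20,459 kg; Δv = 287×9.80665×ln(2.545) = 2814.5×0.9340 ≈ 2629 m/s.
Stage 3: m₀ = 17,289 kg, m_f = 17,289 − 11,600 = 5,689 kg; Δv = 415×9.80665×ln(3.039) = 4069.8×1.1115 ≈ 4524 m/s.
Total Δv = 5862 + 2629 + 4524 = 13015 m/s.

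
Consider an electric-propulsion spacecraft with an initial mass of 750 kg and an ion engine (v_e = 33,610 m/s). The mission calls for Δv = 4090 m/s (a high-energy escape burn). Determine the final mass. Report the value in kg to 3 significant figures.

m₀/m_f = exp(Δv / v_e) = exp(4090 / 33610.0) = exp(0.1217) = 1.1294.
m_f = m₀ / 1.1294 = 750 / 1.1294 = 664.069 kg.

final mass ≈ 664 kg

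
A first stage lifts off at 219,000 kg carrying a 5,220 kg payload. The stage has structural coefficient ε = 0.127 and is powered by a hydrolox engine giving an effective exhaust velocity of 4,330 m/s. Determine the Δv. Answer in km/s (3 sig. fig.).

Stage wet mass = m₀ − payload = 219,000 − 5,220 = 213,780 kg.
Stage dry mass = ε × stage wet mass = 0.127 × 213,780 = 27,150.1 kg.
Burnout mass m_f = stage dry + payload = 27,150.1 + 5,220 = 32,370.1 kg.
Δv = v_e · ln(219,000/32,370.1) = 4330.0 × ln(6.766) = 4330.0 × 1.9118 ≈ 8278 m/s.

Δv ≈ 8.28 km/s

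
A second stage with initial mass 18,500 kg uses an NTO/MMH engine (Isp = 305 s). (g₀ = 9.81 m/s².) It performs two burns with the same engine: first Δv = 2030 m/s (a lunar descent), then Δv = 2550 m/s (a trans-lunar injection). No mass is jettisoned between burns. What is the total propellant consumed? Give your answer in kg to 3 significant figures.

total propellant consumed ≈ 14500 kg

v_e = Isp · g₀ = 305 × 9.81 = 2992.1 m/s.
After the first burn: m = 18500 × exp(−2030/2992.1) = 18500 × 0.50740 = 9,386.9 kg.
After the second burn: m = 9,386.9 × exp(−2550/2992.1) = 9,386.9 × 0.42645 = 4,003.04 kg.
Total propellant = m₀ − m_final = 18500 − 4,003.04 = 14,496.96 kg.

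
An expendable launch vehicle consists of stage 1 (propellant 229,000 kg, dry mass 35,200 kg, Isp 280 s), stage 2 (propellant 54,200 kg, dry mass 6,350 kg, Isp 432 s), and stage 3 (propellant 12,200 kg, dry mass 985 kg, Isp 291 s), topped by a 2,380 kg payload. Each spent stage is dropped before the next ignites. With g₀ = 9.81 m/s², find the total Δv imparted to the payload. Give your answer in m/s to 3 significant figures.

Δv ≈ 12700 m/s

Ignition mass of stage 1 = 229,000+35,200 + 54,200+6,350 + 12,200+985 + 2,380 = 340,315 kg.
Stage 1: m₀ = 340,315 kg, m_f = 340,315 − 229,000 = 111,315 kg; Δv = 280×9.81×ln(3.057) = 2746.8×1.1175 ≈ 3070 m/s.
Stage 2: m₀ = 76,115 kg, m_f = 76,115 − 54,200 = 21,915 kg; Δv = 432×9.81×ln(3.473) = 4237.9×1.2451 ≈ 5277 m/s.
Stage 3: m₀ = 15,565 kg, m_f = 15,565 − 12,200 = 3,365 kg; Δv = 291×9.81×ln(4.626) = 2854.7×1.5316 ≈ 4372 m/s.
Total Δv = 3070 + 5277 + 4372 = 12719 m/s.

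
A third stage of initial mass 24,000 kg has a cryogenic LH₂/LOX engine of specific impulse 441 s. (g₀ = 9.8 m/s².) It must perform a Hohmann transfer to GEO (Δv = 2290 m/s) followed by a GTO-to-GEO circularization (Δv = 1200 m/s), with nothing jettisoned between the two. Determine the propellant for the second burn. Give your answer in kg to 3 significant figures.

propellant for the second burn ≈ 3430 kg

v_e = Isp · g₀ = 441 × 9.8 = 4321.8 m/s.
After the first burn: m = 24000 × exp(−2290/4321.8) = 24000 × 0.58868 = 14,128.3 kg.
After the second burn: m = 14,128.3 × exp(−1200/4321.8) = 14,128.3 × 0.75755 = 10,702.9 kg.
Second-burn propellant = 14,128.3 − 10,702.9 = 3,425.4 kg.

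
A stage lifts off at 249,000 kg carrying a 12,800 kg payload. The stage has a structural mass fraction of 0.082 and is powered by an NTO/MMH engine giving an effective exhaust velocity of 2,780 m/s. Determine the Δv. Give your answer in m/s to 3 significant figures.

Stage wet mass = m₀ − payload = 249,000 − 12,800 = 236,200 kg.
Stage dry mass = ε × stage wet mass = 0.082 × 236,200 = 19,368.4 kg.
Burnout mass m_f = stage dry + payload = 19,368.4 + 12,800 = 32,168.4 kg.
Δv = v_e · ln(249,000/32,168.4) = 2780.0 × ln(7.741) = 2780.0 × 2.0465 ≈ 5689 m/s.

Δv ≈ 5690 m/s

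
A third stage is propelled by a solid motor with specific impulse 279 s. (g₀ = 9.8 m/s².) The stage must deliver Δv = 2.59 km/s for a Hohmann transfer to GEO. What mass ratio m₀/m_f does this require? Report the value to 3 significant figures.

mass ratio ≈ 2.58

v_e = Isp · g₀ = 279 × 9.8 = 2734.2 m/s.
m₀/m_f = exp(Δv / v_e) = exp(2590 / 2734.2) = exp(0.9473) = 2.5786.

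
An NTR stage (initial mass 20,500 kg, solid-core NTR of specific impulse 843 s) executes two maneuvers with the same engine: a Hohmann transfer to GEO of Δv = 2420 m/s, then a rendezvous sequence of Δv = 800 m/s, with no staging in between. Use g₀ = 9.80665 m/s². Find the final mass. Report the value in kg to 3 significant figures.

v_e = Isp · g₀ = 843 × 9.80665 = 8267.0 m/s.
After the first burn: m = 20500 × exp(−2420/8267.0) = 20500 × 0.74622 = 15,297.5 kg.
After the second burn: m = 15,297.5 × exp(−800/8267.0) = 15,297.5 × 0.90776 = 13,886.5 kg.

final mass ≈ 13900 kg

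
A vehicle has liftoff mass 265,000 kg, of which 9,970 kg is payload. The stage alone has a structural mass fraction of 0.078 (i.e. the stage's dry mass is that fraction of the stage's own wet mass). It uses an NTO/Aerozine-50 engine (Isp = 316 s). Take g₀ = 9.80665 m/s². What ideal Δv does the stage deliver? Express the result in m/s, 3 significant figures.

Stage wet mass = m₀ − payload = 265,000 − 9,970 = 255,030 kg.
Stage dry mass = ε × stage wet mass = 0.078 × 255,030 = 19,892.3 kg.
Burnout mass m_f = stage dry + payload = 19,892.3 + 9,970 = 29,862.3 kg.
v_e = Isp · g₀ = 316 × 9.80665 = 3098.9 m/s.
Δv = v_e · ln(265,000/29,862.3) = 3098.9 × ln(8.874) = 3098.9 × 2.1831 ≈ 6765 m/s.

Δv ≈ 6770 m/s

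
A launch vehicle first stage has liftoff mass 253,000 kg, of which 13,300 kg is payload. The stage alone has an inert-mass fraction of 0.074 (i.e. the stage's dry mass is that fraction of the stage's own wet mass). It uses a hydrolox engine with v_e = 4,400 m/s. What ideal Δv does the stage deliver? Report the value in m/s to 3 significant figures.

Δv ≈ 9230 m/s

Stage wet mass = m₀ − payload = 253,000 − 13,300 = 239,700 kg.
Stage dry mass = ε × stage wet mass = 0.074 × 239,700 = 17,737.8 kg.
Burnout mass m_f = stage dry + payload = 17,737.8 + 13,300 = 31,037.8 kg.
From the ideal rocket equation, Δv = v_e · ln(253,000/31,037.8) = 4400.0 × ln(8.151) = 4400.0 × 2.0982 ≈ 9232 m/s.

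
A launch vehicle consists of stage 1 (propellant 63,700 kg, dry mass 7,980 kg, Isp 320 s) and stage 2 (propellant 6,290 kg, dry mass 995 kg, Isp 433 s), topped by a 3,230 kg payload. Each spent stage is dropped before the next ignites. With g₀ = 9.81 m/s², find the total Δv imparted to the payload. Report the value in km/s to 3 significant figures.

Δv ≈ 8.56 km/s

Ignition mass of stage 1 = 63,700+7,980 + 6,290+995 + 3,230 = 82,195 kg.
Stage 1: m₀ = 82,195 kg, m_f = 82,195 − 63,700 = 18,495 kg; Δv = 320×9.81×ln(4.444) = 3139.2×1.4916 ≈ 4682 m/s.
Stage 2: m₀ = 10,515 kg, m_f = 10,515 − 6,290 = 4,225 kg; Δv = 433×9.81×ln(2.489) = 4247.7×0.9118 ≈ 3873 m/s.
Total Δv = 4682 + 3873 = 8555 m/s.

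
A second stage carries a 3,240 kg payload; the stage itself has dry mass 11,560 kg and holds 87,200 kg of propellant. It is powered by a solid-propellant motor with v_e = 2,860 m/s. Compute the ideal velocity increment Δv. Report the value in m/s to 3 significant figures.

Δv ≈ 5520 m/s

m₀ = payload + dry + propellant = 3,240 + 11,560 + 87,200 = 102,000 kg.
m_f = payload + dry = 3,240 + 11,560 = 14,800 kg.
Δv = v_e · ln(m₀/m_f) = 2860.0 × ln(6.892) = 2860.0 × 1.9303 ≈ 5520.8 m/s.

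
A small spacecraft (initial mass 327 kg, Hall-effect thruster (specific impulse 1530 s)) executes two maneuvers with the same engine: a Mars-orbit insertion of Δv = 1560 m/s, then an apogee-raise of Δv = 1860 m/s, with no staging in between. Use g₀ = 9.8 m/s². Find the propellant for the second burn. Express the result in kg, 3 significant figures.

v_e = Isp · g₀ = 1530 × 9.8 = 14994.0 m/s.
After the first burn: m = 327 × exp(−1560/14994.0) = 327 × 0.90119 = 294.689 kg.
After the second burn: m = 294.689 × exp(−1860/14994.0) = 294.689 × 0.88334 = 260.311 kg.
Second-burn propellant = 294.689 − 260.311 = 34.378 kg.

propellant for the second burn ≈ 34.4 kg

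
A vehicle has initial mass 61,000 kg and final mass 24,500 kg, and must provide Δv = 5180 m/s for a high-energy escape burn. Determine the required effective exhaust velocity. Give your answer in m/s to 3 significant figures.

ln(m₀/m_f) = ln(61000/24500) = ln(2.49) = 0.9122.
v_e = Δv / ln(m₀/m_f) = 5180 / 0.9122 = 5678.6 m/s.

v_e ≈ 5680 m/s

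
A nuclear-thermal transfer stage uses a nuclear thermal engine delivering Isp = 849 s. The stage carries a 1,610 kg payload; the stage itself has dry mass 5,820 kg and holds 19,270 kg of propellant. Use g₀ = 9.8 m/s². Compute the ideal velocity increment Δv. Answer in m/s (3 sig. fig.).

v_e = Isp · g₀ = 849 × 9.8 = 8320.2 m/s.
m₀ = payload + dry + propellant = 1,610 + 5,820 + 19,270 = 26,700 kg.
m_f = payload + dry = 1,610 + 5,820 = 7,430 kg.
Δv = v_e · ln(m₀/m_f) = 8320.2 × ln(3.594) = 8320.2 × 1.2791 ≈ 10642.7 m/s.

Δv ≈ 10600 m/s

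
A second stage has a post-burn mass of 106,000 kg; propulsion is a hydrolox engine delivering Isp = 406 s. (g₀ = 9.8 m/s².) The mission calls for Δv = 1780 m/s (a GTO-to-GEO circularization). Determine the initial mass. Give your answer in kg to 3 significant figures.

initial mass ≈ 166000 kg

v_e = Isp · g₀ = 406 × 9.8 = 3978.8 m/s.
m₀/m_f = exp(Δv / v_e) = exp(1780 / 3978.8) = exp(0.4474) = 1.5642.
m₀ = m_f × 1.5642 = 106,000 × 1.5642 = 165,805 kg.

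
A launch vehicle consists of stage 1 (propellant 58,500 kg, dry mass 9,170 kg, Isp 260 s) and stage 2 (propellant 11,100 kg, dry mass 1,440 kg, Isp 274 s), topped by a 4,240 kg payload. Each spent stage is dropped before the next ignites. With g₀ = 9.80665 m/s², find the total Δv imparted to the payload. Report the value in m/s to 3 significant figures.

Ignition mass of stage 1 = 58,500+9,170 + 11,100+1,440 + 4,240 = 84,450 kg.
Stage 1: m₀ = 84,450 kg, m_f = 84,450 − 58,500 = 25,950 kg; Δv = 260×9.80665×ln(3.254) = 2549.7×1.1800 ≈ 3009 m/s.
Stage 2: m₀ = 16,780 kg, m_f = 16,780 − 11,100 = 5,680 kg; Δv = 274×9.80665×ln(2.954) = 2687.0×1.0832 ≈ 2911 m/s.
Total Δv = 3009 + 2911 = 5920 m/s.

Δv ≈ 5920 m/s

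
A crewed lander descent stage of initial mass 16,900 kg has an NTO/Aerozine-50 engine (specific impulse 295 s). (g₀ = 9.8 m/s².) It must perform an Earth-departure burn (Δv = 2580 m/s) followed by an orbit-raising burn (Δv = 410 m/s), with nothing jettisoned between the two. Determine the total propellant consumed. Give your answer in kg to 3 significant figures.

total propellant consumed ≈ 10900 kg

v_e = Isp · g₀ = 295 × 9.8 = 2891.0 m/s.
After the first burn: m = 16900 × exp(−2580/2891.0) = 16900 × 0.40966 = 6,923.25 kg.
After the second burn: m = 6,923.25 × exp(−410/2891.0) = 6,923.25 × 0.86778 = 6,007.86 kg.
Total propellant = m₀ − m_final = 16900 − 6,007.86 = 10,892.14 kg.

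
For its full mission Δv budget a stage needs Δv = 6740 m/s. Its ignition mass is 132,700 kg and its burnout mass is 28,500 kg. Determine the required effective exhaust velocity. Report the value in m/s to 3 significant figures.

v_e ≈ 4380 m/s

ln(m₀/m_f) = ln(132700/28500) = ln(4.656) = 1.5382.
From the ideal rocket equation, v_e = Δv / ln(m₀/m_f) = 6740 / 1.5382 = 4381.8 m/s.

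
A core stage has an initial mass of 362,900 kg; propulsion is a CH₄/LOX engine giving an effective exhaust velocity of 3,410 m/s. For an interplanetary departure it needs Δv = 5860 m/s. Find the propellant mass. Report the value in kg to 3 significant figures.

propellant mass ≈ 298000 kg

Using Δv = v_e ln(m₀/m_f): m₀/m_f = exp(Δv / v_e) = exp(5860 / 3410.0) = exp(1.7185) = 5.5760.
m_f = 362,900 / 5.5760 = 65,082.5 kg, so propellant = m₀ − m_f = 362,900 − 65,082.5 = 297,817.5 kg.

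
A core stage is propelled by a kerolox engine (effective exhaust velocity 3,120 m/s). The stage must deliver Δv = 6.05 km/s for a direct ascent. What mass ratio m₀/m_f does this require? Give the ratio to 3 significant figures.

mass ratio ≈ 6.95

Using Δv = v_e ln(m₀/m_f): m₀/m_f = exp(Δv / v_e) = exp(6050 / 3120.0) = exp(1.9391) = 6.9525.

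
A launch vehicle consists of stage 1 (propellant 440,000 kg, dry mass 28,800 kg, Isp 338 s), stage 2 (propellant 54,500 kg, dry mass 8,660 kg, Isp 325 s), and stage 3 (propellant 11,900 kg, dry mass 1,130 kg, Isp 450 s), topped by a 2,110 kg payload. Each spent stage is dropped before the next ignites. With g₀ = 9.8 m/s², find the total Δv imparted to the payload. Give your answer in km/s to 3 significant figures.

Ignition mass of stage 1 = 440,000+28,800 + 54,500+8,660 + 11,900+1,130 + 2,110 = 547,100 kg.
Stage 1: m₀ = 547,100 kg, m_f = 547,100 − 440,000 = 107,100 kg; Δv = 338×9.8×ln(5.108) = 3312.4×1.6309 ≈ 5402 m/s.
Stage 2: m₀ = 78,300 kg, m_f = 78,300 − 54,500 = 23,800 kg; Δv = 325×9.8×ln(3.29) = 3185.0×1.1909 ≈ 3793 m/s.
Stage 3: m₀ = 15,140 kg, m_f = 15,140 − 11,900 = 3,240 kg; Δv = 450×9.8×ln(4.673) = 4410.0×1.5418 ≈ 6799 m/s.
Total Δv = 5402 + 3793 + 6799 = 15994 m/s.

Δv ≈ 16.0 km/s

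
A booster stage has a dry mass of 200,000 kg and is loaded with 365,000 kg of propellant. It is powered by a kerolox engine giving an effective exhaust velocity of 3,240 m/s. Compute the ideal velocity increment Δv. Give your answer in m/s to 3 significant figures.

Δv ≈ 3360 m/s

m₀ = m_dry + m_prop = 200,000 + 365,000 = 565,000 kg.
Rocket equation: Δv = v_e · ln(m₀/m_f) = 3240.0 × ln(2.825) = 3240.0 × 1.0385 ≈ 3364.8 m/s.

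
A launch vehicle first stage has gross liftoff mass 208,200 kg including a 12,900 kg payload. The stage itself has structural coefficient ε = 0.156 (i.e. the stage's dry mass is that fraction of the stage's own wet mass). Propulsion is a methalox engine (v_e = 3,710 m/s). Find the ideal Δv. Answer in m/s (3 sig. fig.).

Δv ≈ 5820 m/s

Stage wet mass = m₀ − payload = 208,200 − 12,900 = 195,300 kg.
Stage dry mass = ε × stage wet mass = 0.156 × 195,300 = 30,466.8 kg.
Burnout mass m_f = stage dry + payload = 30,466.8 + 12,900 = 43,366.8 kg.
Using Δv = v_e ln(m₀/m_f): Δv = v_e · ln(208,200/43,366.8) = 3710.0 × ln(4.801) = 3710.0 × 1.5688 ≈ 5820 m/s.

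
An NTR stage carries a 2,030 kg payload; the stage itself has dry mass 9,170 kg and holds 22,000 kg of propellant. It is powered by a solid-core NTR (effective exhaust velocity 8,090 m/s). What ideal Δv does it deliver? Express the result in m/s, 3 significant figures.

Δv ≈ 8790 m/s

m₀ = payload + dry + propellant = 2,030 + 9,170 + 22,000 = 33,200 kg.
m_f = payload + dry = 2,030 + 9,170 = 11,200 kg.
Rocket equation: Δv = v_e · ln(m₀/m_f) = 8090.0 × ln(2.964) = 8090.0 × 1.0866 ≈ 8790.9 m/s.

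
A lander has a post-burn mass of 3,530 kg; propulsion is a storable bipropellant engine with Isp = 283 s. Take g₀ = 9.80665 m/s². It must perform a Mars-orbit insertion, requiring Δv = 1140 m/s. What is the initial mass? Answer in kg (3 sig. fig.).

initial mass ≈ 5320 kg

v_e = Isp · g₀ = 283 × 9.80665 = 2775.3 m/s.
m₀/m_f = exp(Δv / v_e) = exp(1140 / 2775.3) = exp(0.4108) = 1.5080.
m₀ = m_f × 1.5080 = 3,530 × 1.5080 = 5,323.24 kg.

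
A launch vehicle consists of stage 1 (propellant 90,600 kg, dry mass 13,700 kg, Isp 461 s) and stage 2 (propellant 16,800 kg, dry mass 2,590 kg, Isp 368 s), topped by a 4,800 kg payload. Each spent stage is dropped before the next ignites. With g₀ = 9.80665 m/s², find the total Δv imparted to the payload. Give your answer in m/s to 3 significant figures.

Ignition mass of stage 1 = 90,600+13,700 + 16,800+2,590 + 4,800 = 128,490 kg.
Stage 1: m₀ = 128,490 kg, m_f = 128,490 − 90,600 = 37,890 kg; Δv = 461×9.80665×ln(3.391) = 4520.9×1.2212 ≈ 5521 m/s.
Stage 2: m₀ = 24,190 kg, m_f = 24,190 − 16,800 = 7,390 kg; Δv = 368×9.80665×ln(3.273) = 3608.8×1.1858 ≈ 4279 m/s.
Total Δv = 5521 + 4279 = 9800 m/s.

Δv ≈ 9800 m/s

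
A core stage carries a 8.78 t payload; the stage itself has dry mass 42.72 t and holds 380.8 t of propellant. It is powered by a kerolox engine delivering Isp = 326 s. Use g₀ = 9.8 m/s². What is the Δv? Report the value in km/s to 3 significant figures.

v_e = Isp · g₀ = 326 × 9.8 = 3194.8 m/s.
m₀ = payload + dry + propellant = 8.78 + 42.72 + 380.8 = 432.3 t.
m_f = payload + dry = 8.78 + 42.72 = 51.5 t.
Δv = v_e · ln(m₀/m_f) = 3194.8 × ln(8.394) = 3194.8 × 2.1275 ≈ 6797.1 m/s.

Δv ≈ 6.80 km/s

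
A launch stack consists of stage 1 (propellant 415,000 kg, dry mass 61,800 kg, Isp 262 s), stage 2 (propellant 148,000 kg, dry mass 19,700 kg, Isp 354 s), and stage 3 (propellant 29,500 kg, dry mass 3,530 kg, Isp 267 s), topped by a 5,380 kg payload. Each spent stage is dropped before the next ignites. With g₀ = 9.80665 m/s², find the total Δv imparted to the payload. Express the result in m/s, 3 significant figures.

Δv ≈ 10600 m/s

Ignition mass of stage 1 = 415,000+61,800 + 148,000+19,700 + 29,500+3,530 + 5,380 = 682,910 kg.
Stage 1: m₀ = 682,910 kg, m_f = 682,910 − 415,000 = 267,910 kg; Δv = 262×9.80665×ln(2.549) = 2569.3×0.9357 ≈ 2404 m/s.
Stage 2: m₀ = 206,110 kg, m_f = 206,110 − 148,000 = 58,110 kg; Δv = 354×9.80665×ln(3.547) = 3471.6×1.2661 ≈ 4395 m/s.
Stage 3: m₀ = 38,410 kg, m_f = 38,410 − 29,500 = 8,910 kg; Δv = 267×9.80665×ln(4.311) = 2618.4×1.4611 ≈ 3826 m/s.
Total Δv = 2404 + 4395 + 3826 = 10625 m/s.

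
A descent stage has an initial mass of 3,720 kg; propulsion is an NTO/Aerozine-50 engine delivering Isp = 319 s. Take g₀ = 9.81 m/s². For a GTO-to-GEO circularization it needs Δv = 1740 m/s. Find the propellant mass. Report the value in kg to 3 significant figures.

v_e = Isp · g₀ = 319 × 9.81 = 3129.4 m/s.
From the ideal rocket equation, m₀/m_f = exp(Δv / v_e) = exp(1740 / 3129.4) = exp(0.5560) = 1.7437.
m_f = 3,720 / 1.7437 = 2,133.39 kg, so propellant = m₀ − m_f = 3,720 − 2,133.39 = 1,586.61 kg.

propellant mass ≈ 1590 kg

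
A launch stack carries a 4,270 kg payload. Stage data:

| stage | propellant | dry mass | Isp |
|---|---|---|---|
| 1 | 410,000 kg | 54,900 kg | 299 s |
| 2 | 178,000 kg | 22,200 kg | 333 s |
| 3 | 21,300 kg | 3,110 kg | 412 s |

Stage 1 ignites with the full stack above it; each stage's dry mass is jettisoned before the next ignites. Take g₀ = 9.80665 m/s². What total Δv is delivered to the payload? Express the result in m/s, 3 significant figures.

Δv ≈ 13000 m/s

Ignition mass of stage 1 = 410,000+54,900 + 178,000+22,200 + 21,300+3,110 + 4,270 = 693,780 kg.
Stage 1: m₀ = 693,780 kg, m_f = 693,780 − 410,000 = 283,780 kg; Δv = 299×9.80665×ln(2.445) = 2932.2×0.8940 ≈ 2621 m/s.
Stage 2: m₀ = 228,880 kg, m_f = 228,880 − 178,000 = 50,880 kg; Δv = 333×9.80665×ln(4.498) = 3265.6×1.5037 ≈ 4911 m/s.
Stage 3: m₀ = 28,680 kg, m_f = 28,680 − 21,300 = 7,380 kg; Δv = 412×9.80665×ln(3.886) = 4040.3×1.3574 ≈ 5484 m/s.
Total Δv = 2621 + 4911 + 5484 = 13016 m/s.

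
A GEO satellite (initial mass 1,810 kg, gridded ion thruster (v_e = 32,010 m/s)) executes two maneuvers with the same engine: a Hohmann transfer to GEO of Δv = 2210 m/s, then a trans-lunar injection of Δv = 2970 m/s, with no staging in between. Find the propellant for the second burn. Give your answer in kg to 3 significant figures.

After the first burn: m = 1810 × exp(−2210/32010.0) = 1810 × 0.93329 = 1,689.25 kg.
After the second burn: m = 1,689.25 × exp(−2970/32010.0) = 1,689.25 × 0.91139 = 1,539.57 kg.
Second-burn propellant = 1,689.25 − 1,539.57 = 149.68 kg.

propellant for the second burn ≈ 150 kg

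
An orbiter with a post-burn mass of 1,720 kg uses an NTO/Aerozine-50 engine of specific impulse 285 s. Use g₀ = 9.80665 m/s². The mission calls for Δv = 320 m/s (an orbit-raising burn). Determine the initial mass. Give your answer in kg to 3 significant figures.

initial mass ≈ 1930 kg

v_e = Isp · g₀ = 285 × 9.80665 = 2794.9 m/s.
m₀/m_f = exp(Δv / v_e) = exp(320 / 2794.9) = exp(0.1145) = 1.1213.
m₀ = m_f × 1.1213 = 1,720 × 1.1213 = 1,928.64 kg.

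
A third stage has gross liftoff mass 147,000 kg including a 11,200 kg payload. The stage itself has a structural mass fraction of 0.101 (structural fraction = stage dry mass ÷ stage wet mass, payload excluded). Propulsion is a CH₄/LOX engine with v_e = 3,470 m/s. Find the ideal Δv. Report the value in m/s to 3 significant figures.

Stage wet mass = m₀ − payload = 147,000 − 11,200 = 135,800 kg.
Stage dry mass = ε × stage wet mass = 0.101 × 135,800 = 13,715.8 kg.
Burnout mass m_f = stage dry + payload = 13,715.8 + 11,200 = 24,915.8 kg.
Δv = v_e · ln(147,000/24,915.8) = 3470.0 × ln(5.9) = 3470.0 × 1.7749 ≈ 6159 m/s.

Δv ≈ 6160 m/s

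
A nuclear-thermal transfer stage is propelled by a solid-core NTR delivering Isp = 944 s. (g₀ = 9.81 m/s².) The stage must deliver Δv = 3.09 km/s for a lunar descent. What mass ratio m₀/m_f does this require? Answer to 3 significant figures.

v_e = Isp · g₀ = 944 × 9.81 = 9260.6 m/s.
Using Δv = v_e ln(m₀/m_f): m₀/m_f = exp(Δv / v_e) = exp(3090 / 9260.6) = exp(0.3337) = 1.3961.

mass ratio ≈ 1.40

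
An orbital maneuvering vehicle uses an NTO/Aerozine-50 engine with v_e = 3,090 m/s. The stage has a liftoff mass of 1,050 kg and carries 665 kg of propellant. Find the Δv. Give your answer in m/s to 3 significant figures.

m_f = m₀ − m_prop = 1,050 − 665 = 385 kg.
Δv = v_e · ln(m₀/m_f) = 3090.0 × ln(2.727) = 3090.0 × 1.0033 ≈ 3100.2 m/s.

Δv ≈ 3100 m/s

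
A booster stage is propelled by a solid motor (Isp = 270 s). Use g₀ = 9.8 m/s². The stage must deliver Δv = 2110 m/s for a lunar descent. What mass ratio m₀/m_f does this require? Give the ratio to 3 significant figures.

v_e = Isp · g₀ = 270 × 9.8 = 2646.0 m/s.
m₀/m_f = exp(Δv / v_e) = exp(2110 / 2646.0) = exp(0.7974) = 2.2198.

mass ratio ≈ 2.22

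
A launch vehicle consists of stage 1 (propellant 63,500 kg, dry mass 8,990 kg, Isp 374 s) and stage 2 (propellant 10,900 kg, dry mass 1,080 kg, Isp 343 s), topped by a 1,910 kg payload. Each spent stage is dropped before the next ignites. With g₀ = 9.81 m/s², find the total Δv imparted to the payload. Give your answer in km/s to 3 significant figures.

Δv ≈ 10.0 km/s

Ignition mass of stage 1 = 63,500+8,990 + 10,900+1,080 + 1,910 = 86,380 kg.
Stage 1: m₀ = 86,380 kg, m_f = 86,380 − 63,500 = 22,880 kg; Δv = 374×9.81×ln(3.775) = 3668.9×1.3285 ≈ 4874 m/s.
Stage 2: m₀ = 13,890 kg, m_f = 13,890 − 10,900 = 2,990 kg; Δv = 343×9.81×ln(4.645) = 3364.8×1.5359 ≈ 5168 m/s.
Total Δv = 4874 + 5168 = 10042 m/s.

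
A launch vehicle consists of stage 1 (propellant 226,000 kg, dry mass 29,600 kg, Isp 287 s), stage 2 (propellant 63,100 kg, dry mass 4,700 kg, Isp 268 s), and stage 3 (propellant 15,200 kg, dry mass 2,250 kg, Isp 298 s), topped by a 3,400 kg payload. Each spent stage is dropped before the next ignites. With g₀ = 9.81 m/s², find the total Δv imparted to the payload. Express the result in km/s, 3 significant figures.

Ignition mass of stage 1 = 226,000+29,600 + 63,100+4,700 + 15,200+2,250 + 3,400 = 344,250 kg.
Stage 1: m₀ = 344,250 kg, m_f = 344,250 − 226,000 = 118,250 kg; Δv = 287×9.81×ln(2.911) = 2815.5×1.0686 ≈ 3009 m/s.
Stage 2: m₀ = 88,650 kg, m_f = 88,650 − 63,100 = 25,550 kg; Δv = 268×9.81×ln(3.47) = 2629.1×1.2441 ≈ 3271 m/s.
Stage 3: m₀ = 20,850 kg, m_f = 20,850 − 15,200 = 5,650 kg; Δv = 298×9.81×ln(3.69) = 2923.4×1.3057 ≈ 3817 m/s.
Total Δv = 3009 + 3271 + 3817 = 10097 m/s.

Δv ≈ 10.1 km/s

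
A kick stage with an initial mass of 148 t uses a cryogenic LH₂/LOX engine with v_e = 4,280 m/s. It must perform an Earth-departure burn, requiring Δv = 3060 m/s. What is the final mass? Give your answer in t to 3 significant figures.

final mass ≈ 72.4 t

By the Tsiolkovsky rocket equation, m₀/m_f = exp(Δv / v_e) = exp(3060 / 4280.0) = exp(0.7150) = 2.0441.
m_f = m₀ / 2.0441 = 148 / 2.0441 = 72.4035 t.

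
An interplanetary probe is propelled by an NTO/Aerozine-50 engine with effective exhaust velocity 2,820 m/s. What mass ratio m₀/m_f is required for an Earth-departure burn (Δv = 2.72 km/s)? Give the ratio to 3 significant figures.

Using Δv = v_e ln(m₀/m_f): m₀/m_f = exp(Δv / v_e) = exp(2720 / 2820.0) = exp(0.9645) = 2.6236.

mass ratio ≈ 2.62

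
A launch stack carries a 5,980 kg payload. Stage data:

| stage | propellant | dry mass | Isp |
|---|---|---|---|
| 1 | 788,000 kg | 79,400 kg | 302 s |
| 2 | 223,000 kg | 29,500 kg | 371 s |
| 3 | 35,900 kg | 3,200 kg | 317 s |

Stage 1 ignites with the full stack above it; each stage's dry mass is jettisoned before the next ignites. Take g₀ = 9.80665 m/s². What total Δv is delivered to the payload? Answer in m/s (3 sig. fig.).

Ignition mass of stage 1 = 788,000+79,400 + 223,000+29,500 + 35,900+3,200 + 5,980 = 1,164,980 kg.
Stage 1: m₀ = 1,164,980 kg, m_f = 1,164,980 − 788,000 = 376,980 kg; Δv = 302×9.80665×ln(3.09) = 2961.6×1.1283 ≈ 3341 m/s.
Stage 2: m₀ = 297,580 kg, m_f = 297,580 − 223,000 = 74,580 kg; Δv = 371×9.80665×ln(3.99) = 3638.3×1.3838 ≈ 5035 m/s.
Stage 3: m₀ = 45,080 kg, m_f = 45,080 − 35,900 = 9,180 kg; Δv = 317×9.80665×ln(4.911) = 3108.7×1.5914 ≈ 4947 m/s.
Total Δv = 3341 + 5035 + 4947 = 13323 m/s.

Δv ≈ 13300 m/s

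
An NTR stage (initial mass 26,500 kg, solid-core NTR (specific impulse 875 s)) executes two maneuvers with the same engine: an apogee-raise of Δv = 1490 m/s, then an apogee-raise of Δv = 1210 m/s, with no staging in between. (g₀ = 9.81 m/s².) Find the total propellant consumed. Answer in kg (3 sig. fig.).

v_e = Isp · g₀ = 875 × 9.81 = 8583.8 m/s.
After the first burn: m = 26500 × exp(−1490/8583.8) = 26500 × 0.84065 = 22,277.2 kg.
After the second burn: m = 22,277.2 × exp(−1210/8583.8) = 22,277.2 × 0.86852 = 19,348.2 kg.
Total propellant = m₀ − m_final = 26500 − 19,348.2 = 7,151.8 kg.

total propellant consumed ≈ 7150 kg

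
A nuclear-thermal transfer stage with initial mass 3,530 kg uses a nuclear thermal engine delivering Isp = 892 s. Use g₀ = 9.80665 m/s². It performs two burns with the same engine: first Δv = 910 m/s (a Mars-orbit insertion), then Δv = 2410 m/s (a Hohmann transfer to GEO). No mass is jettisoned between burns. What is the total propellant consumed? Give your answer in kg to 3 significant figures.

total propellant consumed ≈ 1110 kg

v_e = Isp · g₀ = 892 × 9.80665 = 8747.5 m/s.
After the first burn: m = 3530 × exp(−910/8747.5) = 3530 × 0.90120 = 3,181.24 kg.
After the second burn: m = 3,181.24 × exp(−2410/8747.5) = 3,181.24 × 0.75919 = 2,415.17 kg.
Total propellant = m₀ − m_final = 3530 − 2,415.17 = 1,114.83 kg.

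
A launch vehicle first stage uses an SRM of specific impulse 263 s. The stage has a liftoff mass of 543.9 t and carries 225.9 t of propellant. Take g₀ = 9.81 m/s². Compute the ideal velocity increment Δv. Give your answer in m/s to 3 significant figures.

Δv ≈ 1380 m/s

v_e = Isp · g₀ = 263 × 9.81 = 2580.0 m/s.
m_f = m₀ − m_prop = 543.9 − 225.9 = 318 t.
Δv = v_e · ln(m₀/m_f) = 2580.0 × ln(1.71) = 2580.0 × 0.5367 ≈ 1384.7 m/s.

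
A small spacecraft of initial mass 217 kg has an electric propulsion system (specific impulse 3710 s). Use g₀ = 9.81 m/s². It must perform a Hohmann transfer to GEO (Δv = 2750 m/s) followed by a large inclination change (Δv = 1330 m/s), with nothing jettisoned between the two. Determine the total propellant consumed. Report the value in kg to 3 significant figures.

v_e = Isp · g₀ = 3710 × 9.81 = 36395.1 m/s.
After the first burn: m = 217 × exp(−2750/36395.1) = 217 × 0.92722 = 201.207 kg.
After the second burn: m = 201.207 × exp(−1330/36395.1) = 201.207 × 0.96412 = 193.988 kg.
Total propellant = m₀ − m_final = 217 − 193.988 = 23.012 kg.

total propellant consumed ≈ 23.0 kg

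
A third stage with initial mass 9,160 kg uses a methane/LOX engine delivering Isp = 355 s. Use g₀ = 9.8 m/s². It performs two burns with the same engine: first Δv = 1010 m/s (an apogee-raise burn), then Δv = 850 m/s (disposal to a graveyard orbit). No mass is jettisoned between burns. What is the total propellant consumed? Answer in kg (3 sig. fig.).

total propellant consumed ≈ 3790 kg

v_e = Isp · g₀ = 355 × 9.8 = 3479.0 m/s.
After the first burn: m = 9160 × exp(−1010/3479.0) = 9160 × 0.74803 = 6,851.95 kg.
After the second burn: m = 6,851.95 × exp(−850/3479.0) = 6,851.95 × 0.78323 = 5,366.65 kg.
Total propellant = m₀ − m_final = 9160 − 5,366.65 = 3,793.35 kg.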